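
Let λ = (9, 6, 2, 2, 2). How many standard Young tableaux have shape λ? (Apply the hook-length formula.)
# SYT of shape (9, 6, 2, 2, 2) = 130572750

Hook-length formula: f^λ = n! / Π hook(c), product over all cells c of the Young diagram. For λ = (9, 6, 2, 2, 2), n = 21 boxes. Hook lengths by row (left-to-right, top-to-bottom): [13, 12, 8, 7, 6, 5, 3, 2, 1]; [9, 8, 4, 3, 2, 1]; [4, 3]; [3, 2]; [2, 1]. Product of hooks = 391283343360. So f^λ = 21! / 391283343360 = 51090942171709440000 / 391283343360 = 130572750.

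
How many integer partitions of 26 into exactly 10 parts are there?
p(26, 10 parts) = 212

Partitions of n into exactly k parts are in bijection with partitions of n − k into at most k parts (subtract 1 from each part). So p(26, exactly 10) = p(16, parts ≤ 10). Computing via the recurrence p(m, j) = p(m, j−1) + p(m−j, j) gives 212.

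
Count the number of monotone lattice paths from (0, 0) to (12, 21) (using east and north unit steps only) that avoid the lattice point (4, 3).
Number of paths = 300137695

Total paths from (0, 0) to (12, 21): C(33, 12) = 354817320. Paths through (4, 3): (paths (0, 0) → (4, 3)) × (paths (4, 3) → (12, 21)) = C(7, 4) · C(26, 8) = 35 · 1562275 = 54679625. Avoidance count = 354817320 − 54679625 = 300137695.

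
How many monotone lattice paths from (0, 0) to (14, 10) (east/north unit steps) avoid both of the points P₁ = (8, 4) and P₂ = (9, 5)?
Number of paths = 1248852

Inclusion–exclusion. Total paths: C(24, 14) = 1961256. Through P₁: C(12, 8)·C(12, 6) = 457380. Through P₂: C(14, 9)·C(10, 5) = 504504. Since P₁ is strictly southwest of P₂, a monotone path through both must visit P₁ then P₂; paths through both = C(12, 8)·C(2, 1)·C(10, 5) = 249480. Avoid both = 1961256 − 457380 − 504504 + 249480 = 1248852.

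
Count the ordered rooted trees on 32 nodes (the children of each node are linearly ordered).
C_31 = 14544636039226909

These ordered rooted trees are counted by the Catalan number C_n = (1/(n + 1)) · C(2n, n). For n = 31: C_31 = (1/32) · C(62, 31) = 465428353255261088/32 = 14544636039226909.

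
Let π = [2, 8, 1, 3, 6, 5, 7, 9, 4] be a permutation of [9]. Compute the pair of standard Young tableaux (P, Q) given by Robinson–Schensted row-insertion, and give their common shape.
P = [1, 3, 4, 7, 9] / [2, 5] / [6] / [8];  Q = [1, 2, 5, 7, 8] / [3, 4] / [6] / [9];  common shape = (5, 2, 1, 1)

Row-insert the values π_1, π_2, … into P one at a time, bumping the leftmost entry strictly greater than the inserted value down to the next row. The recording tableau Q records, in position (i, j), the step at which that cell was added to P.
  Insert 2 (step 1): P = [2];  Q = [1]
  Insert 8 (step 2): P = [2, 8];  Q = [1, 2]
  Insert 1 (step 3): P = [1, 8] / [2];  Q = [1, 2] / [3]
  Insert 3 (step 4): P = [1, 3] / [2, 8];  Q = [1, 2] / [3, 4]
  Insert 6 (step 5): P = [1, 3, 6] / [2, 8];  Q = [1, 2, 5] / [3, 4]
  Insert 5 (step 6): P = [1, 3, 5] / [2, 6] / [8];  Q = [1, 2, 5] / [3, 4] / [6]
  Insert 7 (step 7): P = [1, 3, 5, 7] / [2, 6] / [8];  Q = [1, 2, 5, 7] / [3, 4] / [6]
  Insert 9 (step 8): P = [1, 3, 5, 7, 9] / [2, 6] / [8];  Q = [1, 2, 5, 7, 8] / [3, 4] / [6]
  Insert 4 (step 9): P = [1, 3, 4, 7, 9] / [2, 5] / [6] / [8];  Q = [1, 2, 5, 7, 8] / [3, 4] / [6] / [9]
Final shape: (5, 2, 1, 1).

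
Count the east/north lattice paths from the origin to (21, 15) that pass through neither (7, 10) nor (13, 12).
Number of paths = 4573561476

Inclusion–exclusion. Total paths: C(36, 21) = 5567902560. Through P₁: C(17, 7)·C(19, 14) = 226141344. Through P₂: C(25, 13)·C(11, 8) = 858049500. Since P₁ is strictly southwest of P₂, a monotone path through both must visit P₁ then P₂; paths through both = C(17, 7)·C(8, 6)·C(11, 8) = 89849760. Avoid both = 5567902560 − 226141344 − 858049500 + 89849760 = 4573561476.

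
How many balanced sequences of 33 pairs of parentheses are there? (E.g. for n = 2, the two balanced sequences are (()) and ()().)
C_33 = 212336130412243110

These balanced parentheses are counted by the Catalan number C_n = (1/(n + 1)) · C(2n, n). For n = 33: C_33 = (1/34) · C(66, 33) = 7219428434016265740/34 = 212336130412243110.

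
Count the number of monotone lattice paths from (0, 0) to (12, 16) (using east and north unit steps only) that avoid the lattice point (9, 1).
Number of paths = 30413595

Total paths from (0, 0) to (12, 16): C(28, 12) = 30421755. Paths through (9, 1): (paths (0, 0) → (9, 1)) × (paths (9, 1) → (12, 16)) = C(10, 9) · C(18, 3) = 10 · 816 = 8160. Avoidance count = 30421755 − 8160 = 30413595.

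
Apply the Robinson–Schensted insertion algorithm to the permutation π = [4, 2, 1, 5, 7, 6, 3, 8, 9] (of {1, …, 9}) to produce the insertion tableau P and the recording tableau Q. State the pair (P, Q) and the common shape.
P = [1, 3, 6, 8, 9] / [2, 5] / [4, 7];  Q = [1, 4, 5, 8, 9] / [2, 6] / [3, 7];  common shape = (5, 2, 2)

Row-insert the values π_1, π_2, … into P one at a time, bumping the leftmost entry strictly greater than the inserted value down to the next row. The recording tableau Q records, in position (i, j), the step at which that cell was added to P.
  Insert 4 (step 1): P = [4];  Q = [1]
  Insert 2 (step 2): P = [2] / [4];  Q = [1] / [2]
  Insert 1 (step 3): P = [1] / [2] / [4];  Q = [1] / [2] / [3]
  Insert 5 (step 4): P = [1, 5] / [2] / [4];  Q = [1, 4] / [2] / [3]
  Insert 7 (step 5): P = [1, 5, 7] / [2] / [4];  Q = [1, 4, 5] / [2] / [3]
  Insert 6 (step 6): P = [1, 5, 6] / [2, 7] / [4];  Q = [1, 4, 5] / [2, 6] / [3]
  Insert 3 (step 7): P = [1, 3, 6] / [2, 5] / [4, 7];  Q = [1, 4, 5] / [2, 6] / [3, 7]
  Insert 8 (step 8): P = [1, 3, 6, 8] / [2, 5] / [4, 7];  Q = [1, 4, 5, 8] / [2, 6] / [3, 7]
  Insert 9 (step 9): P = [1, 3, 6, 8, 9] / [2, 5] / [4, 7];  Q = [1, 4, 5, 8, 9] / [2, 6] / [3, 7]
Final shape: (5, 2, 2).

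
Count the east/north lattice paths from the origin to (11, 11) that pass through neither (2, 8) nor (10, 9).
Number of paths = 419613

Inclusion–exclusion. Total paths: C(22, 11) = 705432. Through P₁: C(10, 2)·C(12, 9) = 9900. Through P₂: C(19, 10)·C(3, 1) = 277134. Since P₁ is strictly southwest of P₂, a monotone path through both must visit P₁ then P₂; paths through both = C(10, 2)·C(9, 8)·C(3, 1) = 1215. Avoid both = 705432 − 9900 − 277134 + 1215 = 419613.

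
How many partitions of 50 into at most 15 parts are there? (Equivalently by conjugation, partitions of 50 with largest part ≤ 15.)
p(50, parts ≤ 15) = 140587

Use the recurrence p(n, m) = p(n, m−1) + p(n−m, m): either the largest part is < m (count p(n, m−1)) or the largest part is exactly m (remove one copy of m, count p(n−m, m)). With p(0, ·) = 1 this gives p(50, parts ≤ 15) = 140587. (By conjugating Young diagrams, this also counts partitions of 50 into at most 15 parts.)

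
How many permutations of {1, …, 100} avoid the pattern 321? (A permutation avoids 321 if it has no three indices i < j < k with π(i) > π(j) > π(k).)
C_100 = 896519947090131496687170070074100632420837521538745909320

These 321-avoiding permutations are counted by the Catalan number C_n = (1/(n + 1)) · C(2n, n). For n = 100: C_100 = (1/101) · C(200, 100) = 90548514656103281165404177077484163874504589675413336841320/101 = 896519947090131496687170070074100632420837521538745909320.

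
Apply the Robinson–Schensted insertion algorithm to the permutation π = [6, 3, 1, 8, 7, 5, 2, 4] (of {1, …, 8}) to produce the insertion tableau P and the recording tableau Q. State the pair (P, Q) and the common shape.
P = [1, 2, 4] / [3, 5] / [6, 7] / [8];  Q = [1, 4, 8] / [2, 5] / [3, 6] / [7];  common shape = (3, 2, 2, 1)

Row-insert the values π_1, π_2, … into P one at a time, bumping the leftmost entry strictly greater than the inserted value down to the next row. The recording tableau Q records, in position (i, j), the step at which that cell was added to P.
  Insert 6 (step 1): P = [6];  Q = [1]
  Insert 3 (step 2): P = [3] / [6];  Q = [1] / [2]
  Insert 1 (step 3): P = [1] / [3] / [6];  Q = [1] / [2] / [3]
  Insert 8 (step 4): P = [1, 8] / [3] / [6];  Q = [1, 4] / [2] / [3]
  Insert 7 (step 5): P = [1, 7] / [3, 8] / [6];  Q = [1, 4] / [2, 5] / [3]
  Insert 5 (step 6): P = [1, 5] / [3, 7] / [6, 8];  Q = [1, 4] / [2, 5] / [3, 6]
  Insert 2 (step 7): P = [1, 2] / [3, 5] / [6, 7] / [8];  Q = [1, 4] / [2, 5] / [3, 6] / [7]
  Insert 4 (step 8): P = [1, 2, 4] / [3, 5] / [6, 7] / [8];  Q = [1, 4, 8] / [2, 5] / [3, 6] / [7]
Final shape: (3, 2, 2, 1).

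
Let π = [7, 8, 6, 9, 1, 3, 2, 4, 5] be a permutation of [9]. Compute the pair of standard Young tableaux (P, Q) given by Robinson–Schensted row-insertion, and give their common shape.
P = [1, 2, 4, 5] / [3, 8, 9] / [6] / [7];  Q = [1, 2, 4, 9] / [3, 6, 8] / [5] / [7];  common shape = (4, 3, 1, 1)

Row-insert the values π_1, π_2, … into P one at a time, bumping the leftmost entry strictly greater than the inserted value down to the next row. The recording tableau Q records, in position (i, j), the step at which that cell was added to P.
  Insert 7 (step 1): P = [7];  Q = [1]
  Insert 8 (step 2): P = [7, 8];  Q = [1, 2]
  Insert 6 (step 3): P = [6, 8] / [7];  Q = [1, 2] / [3]
  Insert 9 (step 4): P = [6, 8, 9] / [7];  Q = [1, 2, 4] / [3]
  Insert 1 (step 5): P = [1, 8, 9] / [6] / [7];  Q = [1, 2, 4] / [3] / [5]
  Insert 3 (step 6): P = [1, 3, 9] / [6, 8] / [7];  Q = [1, 2, 4] / [3, 6] / [5]
  Insert 2 (step 7): P = [1, 2, 9] / [3, 8] / [6] / [7];  Q = [1, 2, 4] / [3, 6] / [5] / [7]
  Insert 4 (step 8): P = [1, 2, 4] / [3, 8, 9] / [6] / [7];  Q = [1, 2, 4] / [3, 6, 8] / [5] / [7]
  Insert 5 (step 9): P = [1, 2, 4, 5] / [3, 8, 9] / [6] / [7];  Q = [1, 2, 4, 9] / [3, 6, 8] / [5] / [7]
Final shape: (4, 3, 1, 1).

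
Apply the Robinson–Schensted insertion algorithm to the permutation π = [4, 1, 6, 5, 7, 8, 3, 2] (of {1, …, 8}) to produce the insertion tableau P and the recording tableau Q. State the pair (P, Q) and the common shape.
P = [1, 2, 7, 8] / [3, 5] / [4] / [6];  Q = [1, 3, 5, 6] / [2, 4] / [7] / [8];  common shape = (4, 2, 1, 1)

Row-insert the values π_1, π_2, … into P one at a time, bumping the leftmost entry strictly greater than the inserted value down to the next row. The recording tableau Q records, in position (i, j), the step at which that cell was added to P.
  Insert 4 (step 1): P = [4];  Q = [1]
  Insert 1 (step 2): P = [1] / [4];  Q = [1] / [2]
  Insert 6 (step 3): P = [1, 6] / [4];  Q = [1, 3] / [2]
  Insert 5 (step 4): P = [1, 5] / [4, 6];  Q = [1, 3] / [2, 4]
  Insert 7 (step 5): P = [1, 5, 7] / [4, 6];  Q = [1, 3, 5] / [2, 4]
  Insert 8 (step 6): P = [1, 5, 7, 8] / [4, 6];  Q = [1, 3, 5, 6] / [2, 4]
  Insert 3 (step 7): P = [1, 3, 7, 8] / [4, 5] / [6];  Q = [1, 3, 5, 6] / [2, 4] / [7]
  Insert 2 (step 8): P = [1, 2, 7, 8] / [3, 5] / [4] / [6];  Q = [1, 3, 5, 6] / [2, 4] / [7] / [8]
Final shape: (4, 2, 1, 1).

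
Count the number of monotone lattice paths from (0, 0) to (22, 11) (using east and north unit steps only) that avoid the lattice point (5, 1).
Number of paths = 142919010

Total paths from (0, 0) to (22, 11): C(33, 22) = 193536720. Paths through (5, 1): (paths (0, 0) → (5, 1)) × (paths (5, 1) → (22, 11)) = C(6, 5) · C(27, 17) = 6 · 8436285 = 50617710. Avoidance count = 193536720 − 50617710 = 142919010.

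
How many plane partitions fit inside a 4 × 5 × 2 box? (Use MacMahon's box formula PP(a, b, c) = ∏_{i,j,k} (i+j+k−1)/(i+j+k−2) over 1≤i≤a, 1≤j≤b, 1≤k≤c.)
PP(4, 5, 2) = 5292

Evaluate the triple product over i = 1..4, j = 1..5, k = 1..2. The factors are (2/1) · (3/2) · (3/2) · (4/3) · (4/3) · (5/4) · (5/4) · (6/5) · … (40 factors total). The numerators and denominators telescope so the product is an integer; carrying out the multiplication exactly gives PP(4, 5, 2) = 5292.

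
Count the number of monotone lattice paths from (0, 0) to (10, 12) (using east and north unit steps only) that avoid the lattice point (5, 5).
Number of paths = 447062

Total paths from (0, 0) to (10, 12): C(22, 10) = 646646. Paths through (5, 5): (paths (0, 0) → (5, 5)) × (paths (5, 5) → (10, 12)) = C(10, 5) · C(12, 5) = 252 · 792 = 199584. Avoidance count = 646646 − 199584 = 447062.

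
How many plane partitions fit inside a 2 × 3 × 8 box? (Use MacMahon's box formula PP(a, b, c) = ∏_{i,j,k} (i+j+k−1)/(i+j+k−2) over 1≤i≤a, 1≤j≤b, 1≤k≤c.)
PP(2, 3, 8) = 9075

Evaluate the triple product over i = 1..2, j = 1..3, k = 1..8. The factors are (2/1) · (3/2) · (4/3) · (5/4) · (6/5) · (7/6) · (8/7) · (9/8) · … (48 factors total). The numerators and denominators telescope so the product is an integer; carrying out the multiplication exactly gives PP(2, 3, 8) = 9075.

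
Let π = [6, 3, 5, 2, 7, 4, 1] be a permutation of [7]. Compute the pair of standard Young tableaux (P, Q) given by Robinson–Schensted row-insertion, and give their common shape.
P = [1, 4, 7] / [2, 5] / [3] / [6];  Q = [1, 3, 5] / [2, 6] / [4] / [7];  common shape = (3, 2, 1, 1)

Row-insert the values π_1, π_2, … into P one at a time, bumping the leftmost entry strictly greater than the inserted value down to the next row. The recording tableau Q records, in position (i, j), the step at which that cell was added to P.
  Insert 6 (step 1): P = [6];  Q = [1]
  Insert 3 (step 2): P = [3] / [6];  Q = [1] / [2]
  Insert 5 (step 3): P = [3, 5] / [6];  Q = [1, 3] / [2]
  Insert 2 (step 4): P = [2, 5] / [3] / [6];  Q = [1, 3] / [2] / [4]
  Insert 7 (step 5): P = [2, 5, 7] / [3] / [6];  Q = [1, 3, 5] / [2] / [4]
  Insert 4 (step 6): P = [2, 4, 7] / [3, 5] / [6];  Q = [1, 3, 5] / [2, 6] / [4]
  Insert 1 (step 7): P = [1, 4, 7] / [2, 5] / [3] / [6];  Q = [1, 3, 5] / [2, 6] / [4] / [7]
Final shape: (3, 2, 1, 1).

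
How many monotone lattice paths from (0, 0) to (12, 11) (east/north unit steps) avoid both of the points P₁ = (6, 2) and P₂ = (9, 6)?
Number of paths = 986538

Inclusion–exclusion. Total paths: C(23, 12) = 1352078. Through P₁: C(8, 6)·C(15, 6) = 140140. Through P₂: C(15, 9)·C(8, 3) = 280280. Since P₁ is strictly southwest of P₂, a monotone path through both must visit P₁ then P₂; paths through both = C(8, 6)·C(7, 3)·C(8, 3) = 54880. Avoid both = 1352078 − 140140 − 280280 + 54880 = 986538.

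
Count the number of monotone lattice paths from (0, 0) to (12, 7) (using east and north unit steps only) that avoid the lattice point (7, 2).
Number of paths = 41316

Total paths from (0, 0) to (12, 7): C(19, 12) = 50388. Paths through (7, 2): (paths (0, 0) → (7, 2)) × (paths (7, 2) → (12, 7)) = C(9, 7) · C(10, 5) = 36 · 252 = 9072. Avoidance count = 50388 − 9072 = 41316.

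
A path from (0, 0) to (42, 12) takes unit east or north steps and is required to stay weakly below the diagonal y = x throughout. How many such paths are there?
Number of paths = 247284036090

By the reflection principle (André's argument), the number of monotone paths to (42, 12) with n ≤ m that never go above y = x is C(54, 42) − C(54, 43) = 343006888770 − 95722852680 = 247284036090.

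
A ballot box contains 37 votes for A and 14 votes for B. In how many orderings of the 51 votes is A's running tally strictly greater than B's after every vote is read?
Strict-lead orderings = 582985137700

Total orderings of the 51 votes with 37 for A: C(51, 37) = 1292706174900. By the Bertrand ballot formula (Cycle Lemma / reflection principle), the number of orderings in which A is strictly ahead of B throughout is (p − q)/(p + q) · C(p + q, p) = (37 − 14)/(37 + 14) · 1292706174900 = 582985137700.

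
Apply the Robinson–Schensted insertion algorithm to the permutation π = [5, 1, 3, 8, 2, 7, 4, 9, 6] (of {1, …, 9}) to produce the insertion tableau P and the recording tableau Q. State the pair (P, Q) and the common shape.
P = [1, 2, 4, 6] / [3, 7, 9] / [5, 8];  Q = [1, 3, 4, 8] / [2, 6, 9] / [5, 7];  common shape = (4, 3, 2)

Row-insert the values π_1, π_2, … into P one at a time, bumping the leftmost entry strictly greater than the inserted value down to the next row. The recording tableau Q records, in position (i, j), the step at which that cell was added to P.
  Insert 5 (step 1): P = [5];  Q = [1]
  Insert 1 (step 2): P = [1] / [5];  Q = [1] / [2]
  Insert 3 (step 3): P = [1, 3] / [5];  Q = [1, 3] / [2]
  Insert 8 (step 4): P = [1, 3, 8] / [5];  Q = [1, 3, 4] / [2]
  Insert 2 (step 5): P = [1, 2, 8] / [3] / [5];  Q = [1, 3, 4] / [2] / [5]
  Insert 7 (step 6): P = [1, 2, 7] / [3, 8] / [5];  Q = [1, 3, 4] / [2, 6] / [5]
  Insert 4 (step 7): P = [1, 2, 4] / [3, 7] / [5, 8];  Q = [1, 3, 4] / [2, 6] / [5, 7]
  Insert 9 (step 8): P = [1, 2, 4, 9] / [3, 7] / [5, 8];  Q = [1, 3, 4, 8] / [2, 6] / [5, 7]
  Insert 6 (step 9): P = [1, 2, 4, 6] / [3, 7, 9] / [5, 8];  Q = [1, 3, 4, 8] / [2, 6, 9] / [5, 7]
Final shape: (4, 3, 2).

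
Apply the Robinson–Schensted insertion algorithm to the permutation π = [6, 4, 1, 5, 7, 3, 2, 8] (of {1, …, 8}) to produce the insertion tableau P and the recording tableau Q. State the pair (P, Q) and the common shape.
P = [1, 2, 7, 8] / [3, 5] / [4] / [6];  Q = [1, 4, 5, 8] / [2, 6] / [3] / [7];  common shape = (4, 2, 1, 1)

Row-insert the values π_1, π_2, … into P one at a time, bumping the leftmost entry strictly greater than the inserted value down to the next row. The recording tableau Q records, in position (i, j), the step at which that cell was added to P.
  Insert 6 (step 1): P = [6];  Q = [1]
  Insert 4 (step 2): P = [4] / [6];  Q = [1] / [2]
  Insert 1 (step 3): P = [1] / [4] / [6];  Q = [1] / [2] / [3]
  Insert 5 (step 4): P = [1, 5] / [4] / [6];  Q = [1, 4] / [2] / [3]
  Insert 7 (step 5): P = [1, 5, 7] / [4] / [6];  Q = [1, 4, 5] / [2] / [3]
  Insert 3 (step 6): P = [1, 3, 7] / [4, 5] / [6];  Q = [1, 4, 5] / [2, 6] / [3]
  Insert 2 (step 7): P = [1, 2, 7] / [3, 5] / [4] / [6];  Q = [1, 4, 5] / [2, 6] / [3] / [7]
  Insert 8 (step 8): P = [1, 2, 7, 8] / [3, 5] / [4] / [6];  Q = [1, 4, 5, 8] / [2, 6] / [3] / [7]
Final shape: (4, 2, 1, 1).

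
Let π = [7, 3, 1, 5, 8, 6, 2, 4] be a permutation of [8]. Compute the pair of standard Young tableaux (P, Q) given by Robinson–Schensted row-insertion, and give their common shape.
P = [1, 2, 4] / [3, 5, 6] / [7, 8];  Q = [1, 4, 5] / [2, 6, 8] / [3, 7];  common shape = (3, 3, 2)

Row-insert the values π_1, π_2, … into P one at a time, bumping the leftmost entry strictly greater than the inserted value down to the next row. The recording tableau Q records, in position (i, j), the step at which that cell was added to P.
  Insert 7 (step 1): P = [7];  Q = [1]
  Insert 3 (step 2): P = [3] / [7];  Q = [1] / [2]
  Insert 1 (step 3): P = [1] / [3] / [7];  Q = [1] / [2] / [3]
  Insert 5 (step 4): P = [1, 5] / [3] / [7];  Q = [1, 4] / [2] / [3]
  Insert 8 (step 5): P = [1, 5, 8] / [3] / [7];  Q = [1, 4, 5] / [2] / [3]
  Insert 6 (step 6): P = [1, 5, 6] / [3, 8] / [7];  Q = [1, 4, 5] / [2, 6] / [3]
  Insert 2 (step 7): P = [1, 2, 6] / [3, 5] / [7, 8];  Q = [1, 4, 5] / [2, 6] / [3, 7]
  Insert 4 (step 8): P = [1, 2, 4] / [3, 5, 6] / [7, 8];  Q = [1, 4, 5] / [2, 6, 8] / [3, 7]
Final shape: (3, 3, 2).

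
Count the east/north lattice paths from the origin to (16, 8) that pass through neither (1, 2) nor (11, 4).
Number of paths = 425637

Inclusion–exclusion. Total paths: C(24, 16) = 735471. Through P₁: C(3, 1)·C(21, 15) = 162792. Through P₂: C(15, 11)·C(9, 5) = 171990. Since P₁ is strictly southwest of P₂, a monotone path through both must visit P₁ then P₂; paths through both = C(3, 1)·C(12, 10)·C(9, 5) = 24948. Avoid both = 735471 − 162792 − 171990 + 24948 = 425637.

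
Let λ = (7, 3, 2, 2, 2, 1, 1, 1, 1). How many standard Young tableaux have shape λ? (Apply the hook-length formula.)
# SYT of shape (7, 3, 2, 2, 2, 1, 1, 1, 1) = 46558512

Hook-length formula: f^λ = n! / Π hook(c), product over all cells c of the Young diagram. For λ = (7, 3, 2, 2, 2, 1, 1, 1, 1), n = 20 boxes. Hook lengths by row (left-to-right, top-to-bottom): [15, 10, 6, 4, 3, 2, 1]; [10, 5, 1]; [8, 3]; [7, 2]; [6, 1]; [4]; [3]; [2]; [1]. Product of hooks = 52254720000. So f^λ = 20! / 52254720000 = 2432902008176640000 / 52254720000 = 46558512.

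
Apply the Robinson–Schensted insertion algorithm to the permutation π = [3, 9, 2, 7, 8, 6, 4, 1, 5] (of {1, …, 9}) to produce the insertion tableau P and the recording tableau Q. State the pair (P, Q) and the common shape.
P = [1, 4, 5] / [2, 6, 8] / [3] / [7] / [9];  Q = [1, 2, 5] / [3, 4, 9] / [6] / [7] / [8];  common shape = (3, 3, 1, 1, 1)

Row-insert the values π_1, π_2, … into P one at a time, bumping the leftmost entry strictly greater than the inserted value down to the next row. The recording tableau Q records, in position (i, j), the step at which that cell was added to P.
  Insert 3 (step 1): P = [3];  Q = [1]
  Insert 9 (step 2): P = [3, 9];  Q = [1, 2]
  Insert 2 (step 3): P = [2, 9] / [3];  Q = [1, 2] / [3]
  Insert 7 (step 4): P = [2, 7] / [3, 9];  Q = [1, 2] / [3, 4]
  Insert 8 (step 5): P = [2, 7, 8] / [3, 9];  Q = [1, 2, 5] / [3, 4]
  Insert 6 (step 6): P = [2, 6, 8] / [3, 7] / [9];  Q = [1, 2, 5] / [3, 4] / [6]
  Insert 4 (step 7): P = [2, 4, 8] / [3, 6] / [7] / [9];  Q = [1, 2, 5] / [3, 4] / [6] / [7]
  Insert 1 (step 8): P = [1, 4, 8] / [2, 6] / [3] / [7] / [9];  Q = [1, 2, 5] / [3, 4] / [6] / [7] / [8]
  Insert 5 (step 9): P = [1, 4, 5] / [2, 6, 8] / [3] / [7] / [9];  Q = [1, 2, 5] / [3, 4, 9] / [6] / [7] / [8]
Final shape: (3, 3, 1, 1, 1).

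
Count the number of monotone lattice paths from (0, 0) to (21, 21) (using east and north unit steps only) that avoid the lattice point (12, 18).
Number of paths = 519229364940

Total paths from (0, 0) to (21, 21): C(42, 21) = 538257874440. Paths through (12, 18): (paths (0, 0) → (12, 18)) × (paths (12, 18) → (21, 21)) = C(30, 12) · C(12, 9) = 86493225 · 220 = 19028509500. Avoidance count = 538257874440 − 19028509500 = 519229364940.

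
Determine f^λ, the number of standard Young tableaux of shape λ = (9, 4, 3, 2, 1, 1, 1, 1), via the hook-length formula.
# SYT of shape (9, 4, 3, 2, 1, 1, 1, 1) = 1629547920

Hook-length formula: f^λ = n! / Π hook(c), product over all cells c of the Young diagram. For λ = (9, 4, 3, 2, 1, 1, 1, 1), n = 22 boxes. Hook lengths by row (left-to-right, top-to-bottom): [16, 11, 9, 7, 5, 4, 3, 2, 1]; [10, 5, 3, 1]; [8, 3, 1]; [6, 1]; [4]; [3]; [2]; [1]. Product of hooks = 689762304000. So f^λ = 22! / 689762304000 = 1124000727777607680000 / 689762304000 = 1629547920.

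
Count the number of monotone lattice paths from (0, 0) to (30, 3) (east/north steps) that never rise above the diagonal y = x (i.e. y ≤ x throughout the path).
Number of paths = 4928

By the reflection principle (André's argument), the number of monotone paths to (30, 3) with n ≤ m that never go above y = x is C(33, 30) − C(33, 31) = 5456 − 528 = 4928.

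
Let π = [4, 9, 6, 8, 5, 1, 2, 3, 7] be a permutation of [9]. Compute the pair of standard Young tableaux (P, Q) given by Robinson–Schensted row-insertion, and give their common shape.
P = [1, 2, 3, 7] / [4, 5, 8] / [6] / [9];  Q = [1, 2, 4, 9] / [3, 7, 8] / [5] / [6];  common shape = (4, 3, 1, 1)

Row-insert the values π_1, π_2, … into P one at a time, bumping the leftmost entry strictly greater than the inserted value down to the next row. The recording tableau Q records, in position (i, j), the step at which that cell was added to P.
  Insert 4 (step 1): P = [4];  Q = [1]
  Insert 9 (step 2): P = [4, 9];  Q = [1, 2]
  Insert 6 (step 3): P = [4, 6] / [9];  Q = [1, 2] / [3]
  Insert 8 (step 4): P = [4, 6, 8] / [9];  Q = [1, 2, 4] / [3]
  Insert 5 (step 5): P = [4, 5, 8] / [6] / [9];  Q = [1, 2, 4] / [3] / [5]
  Insert 1 (step 6): P = [1, 5, 8] / [4] / [6] / [9];  Q = [1, 2, 4] / [3] / [5] / [6]
  Insert 2 (step 7): P = [1, 2, 8] / [4, 5] / [6] / [9];  Q = [1, 2, 4] / [3, 7] / [5] / [6]
  Insert 3 (step 8): P = [1, 2, 3] / [4, 5, 8] / [6] / [9];  Q = [1, 2, 4] / [3, 7, 8] / [5] / [6]
  Insert 7 (step 9): P = [1, 2, 3, 7] / [4, 5, 8] / [6] / [9];  Q = [1, 2, 4, 9] / [3, 7, 8] / [5] / [6]
Final shape: (4, 3, 1, 1).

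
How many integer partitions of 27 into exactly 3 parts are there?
p(27, 3 parts) = 61

Partitions of n into exactly k parts are in bijection with partitions of n − k into at most k parts (subtract 1 from each part). So p(27, exactly 3) = p(24, parts ≤ 3). Computing via the recurrence p(m, j) = p(m, j−1) + p(m−j, j) gives 61.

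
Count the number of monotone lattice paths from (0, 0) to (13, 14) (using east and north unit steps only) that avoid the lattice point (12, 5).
Number of paths = 19996420

Total paths from (0, 0) to (13, 14): C(27, 13) = 20058300. Paths through (12, 5): (paths (0, 0) → (12, 5)) × (paths (12, 5) → (13, 14)) = C(17, 12) · C(10, 1) = 6188 · 10 = 61880. Avoidance count = 20058300 − 61880 = 19996420.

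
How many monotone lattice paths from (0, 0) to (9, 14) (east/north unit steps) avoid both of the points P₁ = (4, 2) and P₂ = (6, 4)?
Number of paths = 690050

Inclusion–exclusion. Total paths: C(23, 9) = 817190. Through P₁: C(6, 4)·C(17, 5) = 92820. Through P₂: C(10, 6)·C(13, 3) = 60060. Since P₁ is strictly southwest of P₂, a monotone path through both must visit P₁ then P₂; paths through both = C(6, 4)·C(4, 2)·C(13, 3) = 25740. Avoid both = 817190 − 92820 − 60060 + 25740 = 690050.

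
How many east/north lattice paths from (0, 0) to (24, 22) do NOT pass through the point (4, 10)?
Number of paths = 7664352481110

Total paths from (0, 0) to (24, 22): C(46, 24) = 7890371113950. Paths through (4, 10): (paths (0, 0) → (4, 10)) × (paths (4, 10) → (24, 22)) = C(14, 4) · C(32, 20) = 1001 · 225792840 = 226018632840. Avoidance count = 7890371113950 − 226018632840 = 7664352481110.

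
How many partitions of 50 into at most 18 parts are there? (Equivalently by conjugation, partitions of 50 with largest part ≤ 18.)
p(50, parts ≤ 18) = 169120

Use the recurrence p(n, m) = p(n, m−1) + p(n−m, m): either the largest part is < m (count p(n, m−1)) or the largest part is exactly m (remove one copy of m, count p(n−m, m)). With p(0, ·) = 1 this gives p(50, parts ≤ 18) = 169120. (By conjugating Young diagrams, this also counts partitions of 50 into at most 18 parts.)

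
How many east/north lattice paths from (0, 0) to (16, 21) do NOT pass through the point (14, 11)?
Number of paths = 12581586270

Total paths from (0, 0) to (16, 21): C(37, 16) = 12875774670. Paths through (14, 11): (paths (0, 0) → (14, 11)) × (paths (14, 11) → (16, 21)) = C(25, 14) · C(12, 2) = 4457400 · 66 = 294188400. Avoidance count = 12875774670 − 294188400 = 12581586270.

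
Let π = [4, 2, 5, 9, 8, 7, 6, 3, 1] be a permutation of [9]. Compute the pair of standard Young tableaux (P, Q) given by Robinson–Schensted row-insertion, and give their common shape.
P = [1, 3, 6] / [2, 5] / [4] / [7] / [8] / [9];  Q = [1, 3, 4] / [2, 5] / [6] / [7] / [8] / [9];  common shape = (3, 2, 1, 1, 1, 1)

Row-insert the values π_1, π_2, … into P one at a time, bumping the leftmost entry strictly greater than the inserted value down to the next row. The recording tableau Q records, in position (i, j), the step at which that cell was added to P.
  Insert 4 (step 1): P = [4];  Q = [1]
  Insert 2 (step 2): P = [2] / [4];  Q = [1] / [2]
  Insert 5 (step 3): P = [2, 5] / [4];  Q = [1, 3] / [2]
  Insert 9 (step 4): P = [2, 5, 9] / [4];  Q = [1, 3, 4] / [2]
  Insert 8 (step 5): P = [2, 5, 8] / [4, 9];  Q = [1, 3, 4] / [2, 5]
  Insert 7 (step 6): P = [2, 5, 7] / [4, 8] / [9];  Q = [1, 3, 4] / [2, 5] / [6]
  Insert 6 (step 7): P = [2, 5, 6] / [4, 7] / [8] / [9];  Q = [1, 3, 4] / [2, 5] / [6] / [7]
  Insert 3 (step 8): P = [2, 3, 6] / [4, 5] / [7] / [8] / [9];  Q = [1, 3, 4] / [2, 5] / [6] / [7] / [8]
  Insert 1 (step 9): P = [1, 3, 6] / [2, 5] / [4] / [7] / [8] / [9];  Q = [1, 3, 4] / [2, 5] / [6] / [7] / [8] / [9]
Final shape: (3, 2, 1, 1, 1, 1).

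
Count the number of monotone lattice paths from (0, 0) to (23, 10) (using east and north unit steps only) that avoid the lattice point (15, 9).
Number of paths = 80793504

Total paths from (0, 0) to (23, 10): C(33, 23) = 92561040. Paths through (15, 9): (paths (0, 0) → (15, 9)) × (paths (15, 9) → (23, 10)) = C(24, 15) · C(9, 8) = 1307504 · 9 = 11767536. Avoidance count = 92561040 − 11767536 = 80793504.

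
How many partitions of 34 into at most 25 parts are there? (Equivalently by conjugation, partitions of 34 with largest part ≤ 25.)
p(34, parts ≤ 25) = 12243

Use the recurrence p(n, m) = p(n, m−1) + p(n−m, m): either the largest part is < m (count p(n, m−1)) or the largest part is exactly m (remove one copy of m, count p(n−m, m)). With p(0, ·) = 1 this gives p(34, parts ≤ 25) = 12243. (By conjugating Young diagrams, this also counts partitions of 34 into at most 25 parts.)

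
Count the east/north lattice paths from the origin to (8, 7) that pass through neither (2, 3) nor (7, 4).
Number of paths = 3255

Inclusion–exclusion. Total paths: C(15, 8) = 6435. Through P₁: C(5, 2)·C(10, 6) = 2100. Through P₂: C(11, 7)·C(4, 1) = 1320. Since P₁ is strictly southwest of P₂, a monotone path through both must visit P₁ then P₂; paths through both = C(5, 2)·C(6, 5)·C(4, 1) = 240. Avoid both = 6435 − 2100 − 1320 + 240 = 3255.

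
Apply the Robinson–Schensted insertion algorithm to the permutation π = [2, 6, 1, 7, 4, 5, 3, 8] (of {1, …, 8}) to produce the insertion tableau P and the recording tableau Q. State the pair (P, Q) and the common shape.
P = [1, 3, 5, 8] / [2, 4, 7] / [6];  Q = [1, 2, 4, 8] / [3, 5, 6] / [7];  common shape = (4, 3, 1)

Row-insert the values π_1, π_2, … into P one at a time, bumping the leftmost entry strictly greater than the inserted value down to the next row. The recording tableau Q records, in position (i, j), the step at which that cell was added to P.
  Insert 2 (step 1): P = [2];  Q = [1]
  Insert 6 (step 2): P = [2, 6];  Q = [1, 2]
  Insert 1 (step 3): P = [1, 6] / [2];  Q = [1, 2] / [3]
  Insert 7 (step 4): P = [1, 6, 7] / [2];  Q = [1, 2, 4] / [3]
  Insert 4 (step 5): P = [1, 4, 7] / [2, 6];  Q = [1, 2, 4] / [3, 5]
  Insert 5 (step 6): P = [1, 4, 5] / [2, 6, 7];  Q = [1, 2, 4] / [3, 5, 6]
  Insert 3 (step 7): P = [1, 3, 5] / [2, 4, 7] / [6];  Q = [1, 2, 4] / [3, 5, 6] / [7]
  Insert 8 (step 8): P = [1, 3, 5, 8] / [2, 4, 7] / [6];  Q = [1, 2, 4, 8] / [3, 5, 6] / [7]
Final shape: (4, 3, 1).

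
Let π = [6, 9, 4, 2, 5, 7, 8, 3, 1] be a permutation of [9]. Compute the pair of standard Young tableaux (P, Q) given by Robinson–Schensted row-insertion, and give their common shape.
P = [1, 3, 7, 8] / [2, 5] / [4, 9] / [6];  Q = [1, 2, 6, 7] / [3, 5] / [4, 8] / [9];  common shape = (4, 2, 2, 1)

Row-insert the values π_1, π_2, … into P one at a time, bumping the leftmost entry strictly greater than the inserted value down to the next row. The recording tableau Q records, in position (i, j), the step at which that cell was added to P.
  Insert 6 (step 1): P = [6];  Q = [1]
  Insert 9 (step 2): P = [6, 9];  Q = [1, 2]
  Insert 4 (step 3): P = [4, 9] / [6];  Q = [1, 2] / [3]
  Insert 2 (step 4): P = [2, 9] / [4] / [6];  Q = [1, 2] / [3] / [4]
  Insert 5 (step 5): P = [2, 5] / [4, 9] / [6];  Q = [1, 2] / [3, 5] / [4]
  Insert 7 (step 6): P = [2, 5, 7] / [4, 9] / [6];  Q = [1, 2, 6] / [3, 5] / [4]
  Insert 8 (step 7): P = [2, 5, 7, 8] / [4, 9] / [6];  Q = [1, 2, 6, 7] / [3, 5] / [4]
  Insert 3 (step 8): P = [2, 3, 7, 8] / [4, 5] / [6, 9];  Q = [1, 2, 6, 7] / [3, 5] / [4, 8]
  Insert 1 (step 9): P = [1, 3, 7, 8] / [2, 5] / [4, 9] / [6];  Q = [1, 2, 6, 7] / [3, 5] / [4, 8] / [9]
Final shape: (4, 2, 2, 1).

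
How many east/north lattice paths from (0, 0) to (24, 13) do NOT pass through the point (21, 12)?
Number of paths = 2143198020

Total paths from (0, 0) to (24, 13): C(37, 24) = 3562467300. Paths through (21, 12): (paths (0, 0) → (21, 12)) × (paths (21, 12) → (24, 13)) = C(33, 21) · C(4, 3) = 354817320 · 4 = 1419269280. Avoidance count = 3562467300 − 1419269280 = 2143198020.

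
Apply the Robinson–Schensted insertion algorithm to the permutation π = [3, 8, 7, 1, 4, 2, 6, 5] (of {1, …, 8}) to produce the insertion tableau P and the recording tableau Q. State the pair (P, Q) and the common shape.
P = [1, 2, 5] / [3, 4, 6] / [7] / [8];  Q = [1, 2, 7] / [3, 5, 8] / [4] / [6];  common shape = (3, 3, 1, 1)

Row-insert the values π_1, π_2, … into P one at a time, bumping the leftmost entry strictly greater than the inserted value down to the next row. The recording tableau Q records, in position (i, j), the step at which that cell was added to P.
  Insert 3 (step 1): P = [3];  Q = [1]
  Insert 8 (step 2): P = [3, 8];  Q = [1, 2]
  Insert 7 (step 3): P = [3, 7] / [8];  Q = [1, 2] / [3]
  Insert 1 (step 4): P = [1, 7] / [3] / [8];  Q = [1, 2] / [3] / [4]
  Insert 4 (step 5): P = [1, 4] / [3, 7] / [8];  Q = [1, 2] / [3, 5] / [4]
  Insert 2 (step 6): P = [1, 2] / [3, 4] / [7] / [8];  Q = [1, 2] / [3, 5] / [4] / [6]
  Insert 6 (step 7): P = [1, 2, 6] / [3, 4] / [7] / [8];  Q = [1, 2, 7] / [3, 5] / [4] / [6]
  Insert 5 (step 8): P = [1, 2, 5] / [3, 4, 6] / [7] / [8];  Q = [1, 2, 7] / [3, 5, 8] / [4] / [6]
Final shape: (3, 3, 1, 1).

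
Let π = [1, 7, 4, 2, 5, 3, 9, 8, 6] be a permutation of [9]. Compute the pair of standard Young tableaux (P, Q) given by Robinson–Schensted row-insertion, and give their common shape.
P = [1, 2, 3, 6] / [4, 5, 8] / [7, 9];  Q = [1, 2, 5, 7] / [3, 6, 8] / [4, 9];  common shape = (4, 3, 2)

Row-insert the values π_1, π_2, … into P one at a time, bumping the leftmost entry strictly greater than the inserted value down to the next row. The recording tableau Q records, in position (i, j), the step at which that cell was added to P.
  Insert 1 (step 1): P = [1];  Q = [1]
  Insert 7 (step 2): P = [1, 7];  Q = [1, 2]
  Insert 4 (step 3): P = [1, 4] / [7];  Q = [1, 2] / [3]
  Insert 2 (step 4): P = [1, 2] / [4] / [7];  Q = [1, 2] / [3] / [4]
  Insert 5 (step 5): P = [1, 2, 5] / [4] / [7];  Q = [1, 2, 5] / [3] / [4]
  Insert 3 (step 6): P = [1, 2, 3] / [4, 5] / [7];  Q = [1, 2, 5] / [3, 6] / [4]
  Insert 9 (step 7): P = [1, 2, 3, 9] / [4, 5] / [7];  Q = [1, 2, 5, 7] / [3, 6] / [4]
  Insert 8 (step 8): P = [1, 2, 3, 8] / [4, 5, 9] / [7];  Q = [1, 2, 5, 7] / [3, 6, 8] / [4]
  Insert 6 (step 9): P = [1, 2, 3, 6] / [4, 5, 8] / [7, 9];  Q = [1, 2, 5, 7] / [3, 6, 8] / [4, 9]
Final shape: (4, 3, 2).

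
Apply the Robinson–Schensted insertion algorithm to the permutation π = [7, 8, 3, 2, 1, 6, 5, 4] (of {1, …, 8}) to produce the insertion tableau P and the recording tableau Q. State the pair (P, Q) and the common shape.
P = [1, 4] / [2, 5] / [3, 6] / [7, 8];  Q = [1, 2] / [3, 6] / [4, 7] / [5, 8];  common shape = (2, 2, 2, 2)

Row-insert the values π_1, π_2, … into P one at a time, bumping the leftmost entry strictly greater than the inserted value down to the next row. The recording tableau Q records, in position (i, j), the step at which that cell was added to P.
  Insert 7 (step 1): P = [7];  Q = [1]
  Insert 8 (step 2): P = [7, 8];  Q = [1, 2]
  Insert 3 (step 3): P = [3, 8] / [7];  Q = [1, 2] / [3]
  Insert 2 (step 4): P = [2, 8] / [3] / [7];  Q = [1, 2] / [3] / [4]
  Insert 1 (step 5): P = [1, 8] / [2] / [3] / [7];  Q = [1, 2] / [3] / [4] / [5]
  Insert 6 (step 6): P = [1, 6] / [2, 8] / [3] / [7];  Q = [1, 2] / [3, 6] / [4] / [5]
  Insert 5 (step 7): P = [1, 5] / [2, 6] / [3, 8] / [7];  Q = [1, 2] / [3, 6] / [4, 7] / [5]
  Insert 4 (step 8): P = [1, 4] / [2, 5] / [3, 6] / [7, 8];  Q = [1, 2] / [3, 6] / [4, 7] / [5, 8]
Final shape: (2, 2, 2, 2).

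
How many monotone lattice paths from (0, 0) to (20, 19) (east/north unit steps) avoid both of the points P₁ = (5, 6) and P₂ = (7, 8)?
Number of paths = 42481611018

Inclusion–exclusion. Total paths: C(39, 20) = 68923264410. Through P₁: C(11, 5)·C(28, 15) = 17298277920. Through P₂: C(15, 7)·C(24, 13) = 16062686640. Since P₁ is strictly southwest of P₂, a monotone path through both must visit P₁ then P₂; paths through both = C(11, 5)·C(4, 2)·C(24, 13) = 6919311168. Avoid both = 68923264410 − 17298277920 − 16062686640 + 6919311168 = 42481611018.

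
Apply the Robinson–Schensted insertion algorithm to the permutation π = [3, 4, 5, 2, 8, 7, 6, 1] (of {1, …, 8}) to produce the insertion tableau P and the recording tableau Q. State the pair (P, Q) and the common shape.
P = [1, 4, 5, 6] / [2, 7] / [3] / [8];  Q = [1, 2, 3, 5] / [4, 6] / [7] / [8];  common shape = (4, 2, 1, 1)

Row-insert the values π_1, π_2, … into P one at a time, bumping the leftmost entry strictly greater than the inserted value down to the next row. The recording tableau Q records, in position (i, j), the step at which that cell was added to P.
  Insert 3 (step 1): P = [3];  Q = [1]
  Insert 4 (step 2): P = [3, 4];  Q = [1, 2]
  Insert 5 (step 3): P = [3, 4, 5];  Q = [1, 2, 3]
  Insert 2 (step 4): P = [2, 4, 5] / [3];  Q = [1, 2, 3] / [4]
  Insert 8 (step 5): P = [2, 4, 5, 8] / [3];  Q = [1, 2, 3, 5] / [4]
  Insert 7 (step 6): P = [2, 4, 5, 7] / [3, 8];  Q = [1, 2, 3, 5] / [4, 6]
  Insert 6 (step 7): P = [2, 4, 5, 6] / [3, 7] / [8];  Q = [1, 2, 3, 5] / [4, 6] / [7]
  Insert 1 (step 8): P = [1, 4, 5, 6] / [2, 7] / [3] / [8];  Q = [1, 2, 3, 5] / [4, 6] / [7] / [8]
Final shape: (4, 2, 1, 1).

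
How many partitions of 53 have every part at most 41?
p(53, parts ≤ 41) = 329736

Use the recurrence p(n, m) = p(n, m−1) + p(n−m, m): either the largest part is < m (count p(n, m−1)) or the largest part is exactly m (remove one copy of m, count p(n−m, m)). With p(0, ·) = 1 this gives p(53, parts ≤ 41) = 329736. (By conjugating Young diagrams, this also counts partitions of 53 into at most 41 parts.)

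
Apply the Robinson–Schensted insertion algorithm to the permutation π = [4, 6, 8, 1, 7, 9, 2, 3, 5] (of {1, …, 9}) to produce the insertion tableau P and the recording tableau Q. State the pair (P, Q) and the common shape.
P = [1, 2, 3, 5] / [4, 6, 7, 9] / [8];  Q = [1, 2, 3, 6] / [4, 5, 8, 9] / [7];  common shape = (4, 4, 1)

Row-insert the values π_1, π_2, … into P one at a time, bumping the leftmost entry strictly greater than the inserted value down to the next row. The recording tableau Q records, in position (i, j), the step at which that cell was added to P.
  Insert 4 (step 1): P = [4];  Q = [1]
  Insert 6 (step 2): P = [4, 6];  Q = [1, 2]
  Insert 8 (step 3): P = [4, 6, 8];  Q = [1, 2, 3]
  Insert 1 (step 4): P = [1, 6, 8] / [4];  Q = [1, 2, 3] / [4]
  Insert 7 (step 5): P = [1, 6, 7] / [4, 8];  Q = [1, 2, 3] / [4, 5]
  Insert 9 (step 6): P = [1, 6, 7, 9] / [4, 8];  Q = [1, 2, 3, 6] / [4, 5]
  Insert 2 (step 7): P = [1, 2, 7, 9] / [4, 6] / [8];  Q = [1, 2, 3, 6] / [4, 5] / [7]
  Insert 3 (step 8): P = [1, 2, 3, 9] / [4, 6, 7] / [8];  Q = [1, 2, 3, 6] / [4, 5, 8] / [7]
  Insert 5 (step 9): P = [1, 2, 3, 5] / [4, 6, 7, 9] / [8];  Q = [1, 2, 3, 6] / [4, 5, 8, 9] / [7]
Final shape: (4, 4, 1).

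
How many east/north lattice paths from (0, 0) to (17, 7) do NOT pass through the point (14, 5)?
Number of paths = 229824

Total paths from (0, 0) to (17, 7): C(24, 17) = 346104. Paths through (14, 5): (paths (0, 0) → (14, 5)) × (paths (14, 5) → (17, 7)) = C(19, 14) · C(5, 3) = 11628 · 10 = 116280. Avoidance count = 346104 − 116280 = 229824.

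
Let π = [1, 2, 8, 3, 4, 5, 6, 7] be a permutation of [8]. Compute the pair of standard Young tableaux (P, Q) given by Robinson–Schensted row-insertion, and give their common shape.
P = [1, 2, 3, 4, 5, 6, 7] / [8];  Q = [1, 2, 3, 5, 6, 7, 8] / [4];  common shape = (7, 1)

Row-insert the values π_1, π_2, … into P one at a time, bumping the leftmost entry strictly greater than the inserted value down to the next row. The recording tableau Q records, in position (i, j), the step at which that cell was added to P.
  Insert 1 (step 1): P = [1];  Q = [1]
  Insert 2 (step 2): P = [1, 2];  Q = [1, 2]
  Insert 8 (step 3): P = [1, 2, 8];  Q = [1, 2, 3]
  Insert 3 (step 4): P = [1, 2, 3] / [8];  Q = [1, 2, 3] / [4]
  Insert 4 (step 5): P = [1, 2, 3, 4] / [8];  Q = [1, 2, 3, 5] / [4]
  Insert 5 (step 6): P = [1, 2, 3, 4, 5] / [8];  Q = [1, 2, 3, 5, 6] / [4]
  Insert 6 (step 7): P = [1, 2, 3, 4, 5, 6] / [8];  Q = [1, 2, 3, 5, 6, 7] / [4]
  Insert 7 (step 8): P = [1, 2, 3, 4, 5, 6, 7] / [8];  Q = [1, 2, 3, 5, 6, 7, 8] / [4]
Final shape: (7, 1).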